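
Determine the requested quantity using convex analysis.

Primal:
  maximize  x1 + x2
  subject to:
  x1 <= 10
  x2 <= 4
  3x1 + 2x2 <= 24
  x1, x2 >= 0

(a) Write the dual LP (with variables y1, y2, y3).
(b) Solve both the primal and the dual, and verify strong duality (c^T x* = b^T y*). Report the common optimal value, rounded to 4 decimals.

The standard primal-dual pair for 'max c^T x s.t. A x <= b, x >= 0' is:
  Dual:  min b^T y  s.t.  A^T y >= c,  y >= 0.

So the dual LP is:
  minimize  10y1 + 4y2 + 24y3
  subject to:
    y1 + 3y3 >= 1
    y2 + 2y3 >= 1
    y1, y2, y3 >= 0

Solving the primal: x* = (5.3333, 4).
  primal value c^T x* = 9.3333.
Solving the dual: y* = (0, 0.3333, 0.3333).
  dual value b^T y* = 9.3333.
Strong duality: c^T x* = b^T y*. Confirmed.

9.3333


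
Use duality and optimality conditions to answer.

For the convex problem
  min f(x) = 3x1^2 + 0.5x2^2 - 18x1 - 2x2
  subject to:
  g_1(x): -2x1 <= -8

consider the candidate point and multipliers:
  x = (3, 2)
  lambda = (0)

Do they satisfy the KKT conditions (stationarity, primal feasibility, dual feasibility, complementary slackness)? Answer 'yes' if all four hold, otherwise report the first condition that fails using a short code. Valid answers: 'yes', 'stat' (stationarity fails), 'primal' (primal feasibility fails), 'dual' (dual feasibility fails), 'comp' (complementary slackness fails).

Gradient of f: grad f(x) = Q x + c = (0, 0)
Constraint values g_i(x) = a_i^T x - b_i:
  g_1((3, 2)) = 2
Stationarity residual: grad f(x) + sum_i lambda_i a_i = (0, 0)
  -> stationarity OK
Primal feasibility (all g_i <= 0): FAILS
Dual feasibility (all lambda_i >= 0): OK
Complementary slackness (lambda_i * g_i(x) = 0 for all i): OK

Verdict: the first failing condition is primal_feasibility -> primal.

primal


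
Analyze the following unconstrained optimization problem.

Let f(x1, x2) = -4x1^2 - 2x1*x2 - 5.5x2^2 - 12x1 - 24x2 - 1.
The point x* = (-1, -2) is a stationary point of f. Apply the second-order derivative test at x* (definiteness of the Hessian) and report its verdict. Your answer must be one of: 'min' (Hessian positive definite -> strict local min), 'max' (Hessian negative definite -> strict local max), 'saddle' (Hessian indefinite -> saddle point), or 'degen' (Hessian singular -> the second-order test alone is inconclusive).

Compute the Hessian H = grad^2 f:
  H = [[-8, -2], [-2, -11]]
Verify stationarity: grad f(x*) = H x* + g = (0, 0).
Eigenvalues of H: -12, -7.
Both eigenvalues < 0, so H is negative definite -> x* is a strict local max.

max


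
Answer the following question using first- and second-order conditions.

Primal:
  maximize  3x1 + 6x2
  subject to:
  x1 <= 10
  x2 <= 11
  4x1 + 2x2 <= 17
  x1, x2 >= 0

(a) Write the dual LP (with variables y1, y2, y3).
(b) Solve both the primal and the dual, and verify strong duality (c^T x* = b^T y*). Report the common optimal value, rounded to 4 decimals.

The standard primal-dual pair for 'max c^T x s.t. A x <= b, x >= 0' is:
  Dual:  min b^T y  s.t.  A^T y >= c,  y >= 0.

So the dual LP is:
  minimize  10y1 + 11y2 + 17y3
  subject to:
    y1 + 4y3 >= 3
    y2 + 2y3 >= 6
    y1, y2, y3 >= 0

Solving the primal: x* = (0, 8.5).
  primal value c^T x* = 51.
Solving the dual: y* = (0, 0, 3).
  dual value b^T y* = 51.
Strong duality: c^T x* = b^T y*. Confirmed.

51


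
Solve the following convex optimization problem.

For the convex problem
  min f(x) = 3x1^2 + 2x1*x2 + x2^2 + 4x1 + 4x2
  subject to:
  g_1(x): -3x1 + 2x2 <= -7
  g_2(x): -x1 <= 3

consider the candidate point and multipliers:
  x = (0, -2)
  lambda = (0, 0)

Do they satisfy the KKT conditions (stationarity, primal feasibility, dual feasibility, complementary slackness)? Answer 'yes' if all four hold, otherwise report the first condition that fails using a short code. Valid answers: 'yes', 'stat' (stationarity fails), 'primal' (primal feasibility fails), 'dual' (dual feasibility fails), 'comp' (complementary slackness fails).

Gradient of f: grad f(x) = Q x + c = (0, 0)
Constraint values g_i(x) = a_i^T x - b_i:
  g_1((0, -2)) = 3
  g_2((0, -2)) = -3
Stationarity residual: grad f(x) + sum_i lambda_i a_i = (0, 0)
  -> stationarity OK
Primal feasibility (all g_i <= 0): FAILS
Dual feasibility (all lambda_i >= 0): OK
Complementary slackness (lambda_i * g_i(x) = 0 for all i): OK

Verdict: the first failing condition is primal_feasibility -> primal.

primal


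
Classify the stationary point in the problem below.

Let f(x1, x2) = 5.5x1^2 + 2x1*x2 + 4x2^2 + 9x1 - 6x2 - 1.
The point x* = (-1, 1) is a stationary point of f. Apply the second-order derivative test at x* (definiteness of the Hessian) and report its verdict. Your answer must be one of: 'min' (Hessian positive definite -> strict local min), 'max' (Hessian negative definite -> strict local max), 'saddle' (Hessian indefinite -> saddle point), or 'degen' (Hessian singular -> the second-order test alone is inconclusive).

Compute the Hessian H = grad^2 f:
  H = [[11, 2], [2, 8]]
Verify stationarity: grad f(x*) = H x* + g = (0, 0).
Eigenvalues of H: 7, 12.
Both eigenvalues > 0, so H is positive definite -> x* is a strict local min.

min


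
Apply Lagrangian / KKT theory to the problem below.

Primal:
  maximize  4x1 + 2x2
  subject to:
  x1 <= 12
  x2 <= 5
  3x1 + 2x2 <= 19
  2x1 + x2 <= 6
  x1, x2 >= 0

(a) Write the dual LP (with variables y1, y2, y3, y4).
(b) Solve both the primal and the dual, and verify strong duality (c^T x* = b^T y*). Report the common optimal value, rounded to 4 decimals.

The standard primal-dual pair for 'max c^T x s.t. A x <= b, x >= 0' is:
  Dual:  min b^T y  s.t.  A^T y >= c,  y >= 0.

So the dual LP is:
  minimize  12y1 + 5y2 + 19y3 + 6y4
  subject to:
    y1 + 3y3 + 2y4 >= 4
    y2 + 2y3 + y4 >= 2
    y1, y2, y3, y4 >= 0

Solving the primal: x* = (3, 0).
  primal value c^T x* = 12.
Solving the dual: y* = (0, 0, 0, 2).
  dual value b^T y* = 12.
Strong duality: c^T x* = b^T y*. Confirmed.

12


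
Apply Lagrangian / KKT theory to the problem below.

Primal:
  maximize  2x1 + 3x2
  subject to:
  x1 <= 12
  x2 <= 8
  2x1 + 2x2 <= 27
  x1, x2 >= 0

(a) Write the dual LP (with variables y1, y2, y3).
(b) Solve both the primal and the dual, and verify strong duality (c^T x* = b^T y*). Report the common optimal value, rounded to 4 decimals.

The standard primal-dual pair for 'max c^T x s.t. A x <= b, x >= 0' is:
  Dual:  min b^T y  s.t.  A^T y >= c,  y >= 0.

So the dual LP is:
  minimize  12y1 + 8y2 + 27y3
  subject to:
    y1 + 2y3 >= 2
    y2 + 2y3 >= 3
    y1, y2, y3 >= 0

Solving the primal: x* = (5.5, 8).
  primal value c^T x* = 35.
Solving the dual: y* = (0, 1, 1).
  dual value b^T y* = 35.
Strong duality: c^T x* = b^T y*. Confirmed.

35


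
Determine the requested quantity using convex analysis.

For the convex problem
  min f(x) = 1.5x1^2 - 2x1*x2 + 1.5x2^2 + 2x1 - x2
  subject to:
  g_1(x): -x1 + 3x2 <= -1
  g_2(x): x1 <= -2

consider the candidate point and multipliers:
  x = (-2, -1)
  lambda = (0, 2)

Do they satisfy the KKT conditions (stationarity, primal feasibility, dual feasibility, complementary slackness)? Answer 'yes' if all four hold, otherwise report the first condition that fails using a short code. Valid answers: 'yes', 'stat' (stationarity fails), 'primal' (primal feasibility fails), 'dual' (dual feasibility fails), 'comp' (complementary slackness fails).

Gradient of f: grad f(x) = Q x + c = (-2, 0)
Constraint values g_i(x) = a_i^T x - b_i:
  g_1((-2, -1)) = 0
  g_2((-2, -1)) = 0
Stationarity residual: grad f(x) + sum_i lambda_i a_i = (0, 0)
  -> stationarity OK
Primal feasibility (all g_i <= 0): OK
Dual feasibility (all lambda_i >= 0): OK
Complementary slackness (lambda_i * g_i(x) = 0 for all i): OK

Verdict: yes, KKT holds.

yes


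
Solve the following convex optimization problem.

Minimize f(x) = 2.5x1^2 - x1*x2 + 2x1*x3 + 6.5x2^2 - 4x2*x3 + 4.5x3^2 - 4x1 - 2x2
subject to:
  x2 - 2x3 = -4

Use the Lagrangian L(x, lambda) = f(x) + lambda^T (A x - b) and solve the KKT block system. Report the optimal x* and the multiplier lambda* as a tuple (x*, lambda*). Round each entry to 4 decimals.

Form the Lagrangian:
  L(x, lambda) = (1/2) x^T Q x + c^T x + lambda^T (A x - b)
Stationarity (grad_x L = 0): Q x + c + A^T lambda = 0.
Primal feasibility: A x = b.

This gives the KKT block system:
  [ Q   A^T ] [ x     ]   [-c ]
  [ A    0  ] [ lambda ] = [ b ]

Solving the linear system:
  x*      = (0, 0.0889, 2.0444)
  lambda* = (9.0222)
  f(x*)   = 17.9556

x* = (0, 0.0889, 2.0444), lambda* = (9.0222)


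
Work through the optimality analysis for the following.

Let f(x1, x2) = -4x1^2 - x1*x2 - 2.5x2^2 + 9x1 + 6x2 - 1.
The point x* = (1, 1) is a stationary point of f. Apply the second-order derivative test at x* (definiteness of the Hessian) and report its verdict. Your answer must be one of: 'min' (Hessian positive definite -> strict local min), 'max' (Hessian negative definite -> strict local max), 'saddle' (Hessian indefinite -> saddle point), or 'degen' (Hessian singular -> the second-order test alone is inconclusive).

Compute the Hessian H = grad^2 f:
  H = [[-8, -1], [-1, -5]]
Verify stationarity: grad f(x*) = H x* + g = (0, 0).
Eigenvalues of H: -8.3028, -4.6972.
Both eigenvalues < 0, so H is negative definite -> x* is a strict local max.

max


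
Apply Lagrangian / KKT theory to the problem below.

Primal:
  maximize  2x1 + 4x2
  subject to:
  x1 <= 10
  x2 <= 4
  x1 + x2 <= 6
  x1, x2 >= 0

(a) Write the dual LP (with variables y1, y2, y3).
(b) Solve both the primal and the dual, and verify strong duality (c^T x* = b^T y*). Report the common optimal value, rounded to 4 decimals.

The standard primal-dual pair for 'max c^T x s.t. A x <= b, x >= 0' is:
  Dual:  min b^T y  s.t.  A^T y >= c,  y >= 0.

So the dual LP is:
  minimize  10y1 + 4y2 + 6y3
  subject to:
    y1 + y3 >= 2
    y2 + y3 >= 4
    y1, y2, y3 >= 0

Solving the primal: x* = (2, 4).
  primal value c^T x* = 20.
Solving the dual: y* = (0, 2, 2).
  dual value b^T y* = 20.
Strong duality: c^T x* = b^T y*. Confirmed.

20


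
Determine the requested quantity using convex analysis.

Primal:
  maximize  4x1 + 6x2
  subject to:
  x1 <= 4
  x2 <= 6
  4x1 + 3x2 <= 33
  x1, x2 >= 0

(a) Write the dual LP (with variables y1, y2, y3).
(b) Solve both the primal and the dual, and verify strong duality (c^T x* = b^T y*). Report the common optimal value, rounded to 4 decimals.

The standard primal-dual pair for 'max c^T x s.t. A x <= b, x >= 0' is:
  Dual:  min b^T y  s.t.  A^T y >= c,  y >= 0.

So the dual LP is:
  minimize  4y1 + 6y2 + 33y3
  subject to:
    y1 + 4y3 >= 4
    y2 + 3y3 >= 6
    y1, y2, y3 >= 0

Solving the primal: x* = (3.75, 6).
  primal value c^T x* = 51.
Solving the dual: y* = (0, 3, 1).
  dual value b^T y* = 51.
Strong duality: c^T x* = b^T y*. Confirmed.

51


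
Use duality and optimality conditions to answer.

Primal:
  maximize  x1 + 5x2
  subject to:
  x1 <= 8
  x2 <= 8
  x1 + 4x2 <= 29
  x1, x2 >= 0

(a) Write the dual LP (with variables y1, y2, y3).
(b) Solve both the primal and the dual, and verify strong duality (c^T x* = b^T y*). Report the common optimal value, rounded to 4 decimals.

The standard primal-dual pair for 'max c^T x s.t. A x <= b, x >= 0' is:
  Dual:  min b^T y  s.t.  A^T y >= c,  y >= 0.

So the dual LP is:
  minimize  8y1 + 8y2 + 29y3
  subject to:
    y1 + y3 >= 1
    y2 + 4y3 >= 5
    y1, y2, y3 >= 0

Solving the primal: x* = (0, 7.25).
  primal value c^T x* = 36.25.
Solving the dual: y* = (0, 0, 1.25).
  dual value b^T y* = 36.25.
Strong duality: c^T x* = b^T y*. Confirmed.

36.25


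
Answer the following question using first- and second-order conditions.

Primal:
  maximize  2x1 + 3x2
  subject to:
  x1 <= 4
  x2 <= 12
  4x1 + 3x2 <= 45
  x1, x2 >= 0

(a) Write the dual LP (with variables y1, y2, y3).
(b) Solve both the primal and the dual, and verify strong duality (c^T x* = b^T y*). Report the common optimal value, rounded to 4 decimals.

The standard primal-dual pair for 'max c^T x s.t. A x <= b, x >= 0' is:
  Dual:  min b^T y  s.t.  A^T y >= c,  y >= 0.

So the dual LP is:
  minimize  4y1 + 12y2 + 45y3
  subject to:
    y1 + 4y3 >= 2
    y2 + 3y3 >= 3
    y1, y2, y3 >= 0

Solving the primal: x* = (2.25, 12).
  primal value c^T x* = 40.5.
Solving the dual: y* = (0, 1.5, 0.5).
  dual value b^T y* = 40.5.
Strong duality: c^T x* = b^T y*. Confirmed.

40.5


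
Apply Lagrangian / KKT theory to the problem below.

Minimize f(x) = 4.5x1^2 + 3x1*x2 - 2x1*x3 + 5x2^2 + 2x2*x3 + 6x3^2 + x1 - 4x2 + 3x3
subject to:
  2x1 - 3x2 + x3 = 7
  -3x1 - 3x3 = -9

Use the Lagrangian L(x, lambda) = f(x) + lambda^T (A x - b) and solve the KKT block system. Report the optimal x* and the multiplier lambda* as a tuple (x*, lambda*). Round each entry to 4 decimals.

Form the Lagrangian:
  L(x, lambda) = (1/2) x^T Q x + c^T x + lambda^T (A x - b)
Stationarity (grad_x L = 0): Q x + c + A^T lambda = 0.
Primal feasibility: A x = b.

This gives the KKT block system:
  [ Q   A^T ] [ x     ]   [-c ]
  [ A    0  ] [ lambda ] = [ b ]

Solving the linear system:
  x*      = (1.834, -0.722, 1.166)
  lambda* = (-1.1286, 3.5837)
  f(x*)   = 24.1867

x* = (1.834, -0.722, 1.166), lambda* = (-1.1286, 3.5837)


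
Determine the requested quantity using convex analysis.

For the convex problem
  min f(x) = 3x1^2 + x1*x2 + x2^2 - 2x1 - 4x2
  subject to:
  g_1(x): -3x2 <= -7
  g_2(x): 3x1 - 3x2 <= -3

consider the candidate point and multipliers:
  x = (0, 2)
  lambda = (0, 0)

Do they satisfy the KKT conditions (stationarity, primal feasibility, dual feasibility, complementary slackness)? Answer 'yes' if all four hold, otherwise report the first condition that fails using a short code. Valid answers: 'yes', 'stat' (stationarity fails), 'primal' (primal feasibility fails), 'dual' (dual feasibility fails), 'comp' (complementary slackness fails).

Gradient of f: grad f(x) = Q x + c = (0, 0)
Constraint values g_i(x) = a_i^T x - b_i:
  g_1((0, 2)) = 1
  g_2((0, 2)) = -3
Stationarity residual: grad f(x) + sum_i lambda_i a_i = (0, 0)
  -> stationarity OK
Primal feasibility (all g_i <= 0): FAILS
Dual feasibility (all lambda_i >= 0): OK
Complementary slackness (lambda_i * g_i(x) = 0 for all i): OK

Verdict: the first failing condition is primal_feasibility -> primal.

primal


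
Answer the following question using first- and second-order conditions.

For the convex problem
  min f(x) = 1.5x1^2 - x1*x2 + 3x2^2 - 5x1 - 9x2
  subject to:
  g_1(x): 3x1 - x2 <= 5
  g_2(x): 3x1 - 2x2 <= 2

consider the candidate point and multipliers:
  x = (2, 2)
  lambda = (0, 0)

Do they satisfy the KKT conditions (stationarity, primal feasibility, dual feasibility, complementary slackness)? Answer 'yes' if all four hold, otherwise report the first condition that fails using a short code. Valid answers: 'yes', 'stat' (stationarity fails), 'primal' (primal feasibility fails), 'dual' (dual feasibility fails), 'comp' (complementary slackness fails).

Gradient of f: grad f(x) = Q x + c = (-1, 1)
Constraint values g_i(x) = a_i^T x - b_i:
  g_1((2, 2)) = -1
  g_2((2, 2)) = 0
Stationarity residual: grad f(x) + sum_i lambda_i a_i = (-1, 1)
  -> stationarity FAILS
Primal feasibility (all g_i <= 0): OK
Dual feasibility (all lambda_i >= 0): OK
Complementary slackness (lambda_i * g_i(x) = 0 for all i): OK

Verdict: the first failing condition is stationarity -> stat.

stat


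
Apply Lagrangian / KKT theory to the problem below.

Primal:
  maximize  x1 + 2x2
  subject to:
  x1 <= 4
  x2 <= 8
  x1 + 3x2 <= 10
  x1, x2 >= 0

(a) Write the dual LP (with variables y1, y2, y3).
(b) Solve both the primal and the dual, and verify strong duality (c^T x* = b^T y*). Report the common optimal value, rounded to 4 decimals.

The standard primal-dual pair for 'max c^T x s.t. A x <= b, x >= 0' is:
  Dual:  min b^T y  s.t.  A^T y >= c,  y >= 0.

So the dual LP is:
  minimize  4y1 + 8y2 + 10y3
  subject to:
    y1 + y3 >= 1
    y2 + 3y3 >= 2
    y1, y2, y3 >= 0

Solving the primal: x* = (4, 2).
  primal value c^T x* = 8.
Solving the dual: y* = (0.3333, 0, 0.6667).
  dual value b^T y* = 8.
Strong duality: c^T x* = b^T y*. Confirmed.

8


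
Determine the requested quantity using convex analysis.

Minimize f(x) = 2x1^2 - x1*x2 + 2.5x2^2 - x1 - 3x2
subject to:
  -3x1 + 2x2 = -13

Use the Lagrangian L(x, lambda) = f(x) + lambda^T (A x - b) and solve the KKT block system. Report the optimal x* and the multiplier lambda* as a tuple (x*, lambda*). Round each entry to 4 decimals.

Form the Lagrangian:
  L(x, lambda) = (1/2) x^T Q x + c^T x + lambda^T (A x - b)
Stationarity (grad_x L = 0): Q x + c + A^T lambda = 0.
Primal feasibility: A x = b.

This gives the KKT block system:
  [ Q   A^T ] [ x     ]   [-c ]
  [ A    0  ] [ lambda ] = [ b ]

Solving the linear system:
  x*      = (3.898, -0.6531)
  lambda* = (5.0816)
  f(x*)   = 32.0612

x* = (3.898, -0.6531), lambda* = (5.0816)


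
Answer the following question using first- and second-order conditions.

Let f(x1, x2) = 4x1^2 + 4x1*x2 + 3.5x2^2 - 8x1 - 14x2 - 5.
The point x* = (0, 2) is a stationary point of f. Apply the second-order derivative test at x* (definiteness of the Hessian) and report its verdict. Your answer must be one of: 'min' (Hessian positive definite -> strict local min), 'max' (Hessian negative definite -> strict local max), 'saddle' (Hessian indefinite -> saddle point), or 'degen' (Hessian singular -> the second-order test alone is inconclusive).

Compute the Hessian H = grad^2 f:
  H = [[8, 4], [4, 7]]
Verify stationarity: grad f(x*) = H x* + g = (0, 0).
Eigenvalues of H: 3.4689, 11.5311.
Both eigenvalues > 0, so H is positive definite -> x* is a strict local min.

min


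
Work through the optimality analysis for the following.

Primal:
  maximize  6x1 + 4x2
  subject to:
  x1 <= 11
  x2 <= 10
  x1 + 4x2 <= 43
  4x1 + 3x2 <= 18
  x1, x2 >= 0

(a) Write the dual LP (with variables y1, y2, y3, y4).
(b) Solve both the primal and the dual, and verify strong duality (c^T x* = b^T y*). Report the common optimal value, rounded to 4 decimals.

The standard primal-dual pair for 'max c^T x s.t. A x <= b, x >= 0' is:
  Dual:  min b^T y  s.t.  A^T y >= c,  y >= 0.

So the dual LP is:
  minimize  11y1 + 10y2 + 43y3 + 18y4
  subject to:
    y1 + y3 + 4y4 >= 6
    y2 + 4y3 + 3y4 >= 4
    y1, y2, y3, y4 >= 0

Solving the primal: x* = (4.5, 0).
  primal value c^T x* = 27.
Solving the dual: y* = (0, 0, 0, 1.5).
  dual value b^T y* = 27.
Strong duality: c^T x* = b^T y*. Confirmed.

27


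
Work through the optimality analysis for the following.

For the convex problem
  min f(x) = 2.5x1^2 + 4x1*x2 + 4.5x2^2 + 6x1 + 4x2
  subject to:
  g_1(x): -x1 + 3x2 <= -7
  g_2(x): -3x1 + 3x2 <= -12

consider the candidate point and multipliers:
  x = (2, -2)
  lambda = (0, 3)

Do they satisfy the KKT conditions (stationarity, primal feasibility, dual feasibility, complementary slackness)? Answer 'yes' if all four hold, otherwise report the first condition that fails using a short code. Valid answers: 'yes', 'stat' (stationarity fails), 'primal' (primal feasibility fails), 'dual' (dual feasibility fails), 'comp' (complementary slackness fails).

Gradient of f: grad f(x) = Q x + c = (8, -6)
Constraint values g_i(x) = a_i^T x - b_i:
  g_1((2, -2)) = -1
  g_2((2, -2)) = 0
Stationarity residual: grad f(x) + sum_i lambda_i a_i = (-1, 3)
  -> stationarity FAILS
Primal feasibility (all g_i <= 0): OK
Dual feasibility (all lambda_i >= 0): OK
Complementary slackness (lambda_i * g_i(x) = 0 for all i): OK

Verdict: the first failing condition is stationarity -> stat.

stat


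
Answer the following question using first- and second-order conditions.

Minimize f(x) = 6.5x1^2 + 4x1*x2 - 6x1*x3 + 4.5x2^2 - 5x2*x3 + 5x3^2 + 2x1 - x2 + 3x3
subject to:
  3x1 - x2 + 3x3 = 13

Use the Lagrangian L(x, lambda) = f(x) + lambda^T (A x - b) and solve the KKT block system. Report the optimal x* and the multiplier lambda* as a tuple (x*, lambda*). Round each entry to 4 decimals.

Form the Lagrangian:
  L(x, lambda) = (1/2) x^T Q x + c^T x + lambda^T (A x - b)
Stationarity (grad_x L = 0): Q x + c + A^T lambda = 0.
Primal feasibility: A x = b.

This gives the KKT block system:
  [ Q   A^T ] [ x     ]   [-c ]
  [ A    0  ] [ lambda ] = [ b ]

Solving the linear system:
  x*      = (2.0119, -0.0228, 2.3138)
  lambda* = (-4.7269)
  f(x*)   = 36.219

x* = (2.0119, -0.0228, 2.3138), lambda* = (-4.7269)


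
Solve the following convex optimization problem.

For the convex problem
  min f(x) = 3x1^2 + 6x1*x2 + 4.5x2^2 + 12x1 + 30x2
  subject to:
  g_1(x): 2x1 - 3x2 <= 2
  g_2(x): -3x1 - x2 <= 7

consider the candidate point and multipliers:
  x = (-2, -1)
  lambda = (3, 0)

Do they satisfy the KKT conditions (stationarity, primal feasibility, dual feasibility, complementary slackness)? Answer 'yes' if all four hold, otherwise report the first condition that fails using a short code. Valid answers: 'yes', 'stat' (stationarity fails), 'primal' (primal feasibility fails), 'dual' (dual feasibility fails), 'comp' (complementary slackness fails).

Gradient of f: grad f(x) = Q x + c = (-6, 9)
Constraint values g_i(x) = a_i^T x - b_i:
  g_1((-2, -1)) = -3
  g_2((-2, -1)) = 0
Stationarity residual: grad f(x) + sum_i lambda_i a_i = (0, 0)
  -> stationarity OK
Primal feasibility (all g_i <= 0): OK
Dual feasibility (all lambda_i >= 0): OK
Complementary slackness (lambda_i * g_i(x) = 0 for all i): FAILS

Verdict: the first failing condition is complementary_slackness -> comp.

comp


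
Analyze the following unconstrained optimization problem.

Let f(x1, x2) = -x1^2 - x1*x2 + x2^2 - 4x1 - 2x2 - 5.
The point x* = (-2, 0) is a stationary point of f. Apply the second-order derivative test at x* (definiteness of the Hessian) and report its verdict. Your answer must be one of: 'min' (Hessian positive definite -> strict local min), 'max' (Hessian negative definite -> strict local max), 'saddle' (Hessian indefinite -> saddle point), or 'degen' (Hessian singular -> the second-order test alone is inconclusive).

Compute the Hessian H = grad^2 f:
  H = [[-2, -1], [-1, 2]]
Verify stationarity: grad f(x*) = H x* + g = (0, 0).
Eigenvalues of H: -2.2361, 2.2361.
Eigenvalues have mixed signs, so H is indefinite -> x* is a saddle point.

saddle


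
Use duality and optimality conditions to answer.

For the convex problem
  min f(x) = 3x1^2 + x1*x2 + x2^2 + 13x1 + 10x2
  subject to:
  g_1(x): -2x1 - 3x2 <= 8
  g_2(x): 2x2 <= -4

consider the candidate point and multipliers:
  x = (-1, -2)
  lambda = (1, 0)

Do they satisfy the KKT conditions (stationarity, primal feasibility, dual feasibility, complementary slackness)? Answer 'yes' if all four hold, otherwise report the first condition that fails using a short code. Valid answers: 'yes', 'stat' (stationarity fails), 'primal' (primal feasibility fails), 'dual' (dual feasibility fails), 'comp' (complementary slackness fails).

Gradient of f: grad f(x) = Q x + c = (5, 5)
Constraint values g_i(x) = a_i^T x - b_i:
  g_1((-1, -2)) = 0
  g_2((-1, -2)) = 0
Stationarity residual: grad f(x) + sum_i lambda_i a_i = (3, 2)
  -> stationarity FAILS
Primal feasibility (all g_i <= 0): OK
Dual feasibility (all lambda_i >= 0): OK
Complementary slackness (lambda_i * g_i(x) = 0 for all i): OK

Verdict: the first failing condition is stationarity -> stat.

stat


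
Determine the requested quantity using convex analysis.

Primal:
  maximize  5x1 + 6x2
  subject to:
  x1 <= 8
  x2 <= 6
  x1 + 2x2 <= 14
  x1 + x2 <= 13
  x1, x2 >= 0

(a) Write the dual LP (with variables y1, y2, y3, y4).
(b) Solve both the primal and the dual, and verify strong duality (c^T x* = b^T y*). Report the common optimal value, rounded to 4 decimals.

The standard primal-dual pair for 'max c^T x s.t. A x <= b, x >= 0' is:
  Dual:  min b^T y  s.t.  A^T y >= c,  y >= 0.

So the dual LP is:
  minimize  8y1 + 6y2 + 14y3 + 13y4
  subject to:
    y1 + y3 + y4 >= 5
    y2 + 2y3 + y4 >= 6
    y1, y2, y3, y4 >= 0

Solving the primal: x* = (8, 3).
  primal value c^T x* = 58.
Solving the dual: y* = (2, 0, 3, 0).
  dual value b^T y* = 58.
Strong duality: c^T x* = b^T y*. Confirmed.

58


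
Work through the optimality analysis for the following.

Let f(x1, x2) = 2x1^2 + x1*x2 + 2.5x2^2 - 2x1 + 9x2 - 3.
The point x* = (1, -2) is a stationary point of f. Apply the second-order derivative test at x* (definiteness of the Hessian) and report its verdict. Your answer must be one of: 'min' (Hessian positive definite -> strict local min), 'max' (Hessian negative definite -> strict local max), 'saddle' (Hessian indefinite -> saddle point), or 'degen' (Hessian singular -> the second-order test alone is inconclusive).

Compute the Hessian H = grad^2 f:
  H = [[4, 1], [1, 5]]
Verify stationarity: grad f(x*) = H x* + g = (0, 0).
Eigenvalues of H: 3.382, 5.618.
Both eigenvalues > 0, so H is positive definite -> x* is a strict local min.

min


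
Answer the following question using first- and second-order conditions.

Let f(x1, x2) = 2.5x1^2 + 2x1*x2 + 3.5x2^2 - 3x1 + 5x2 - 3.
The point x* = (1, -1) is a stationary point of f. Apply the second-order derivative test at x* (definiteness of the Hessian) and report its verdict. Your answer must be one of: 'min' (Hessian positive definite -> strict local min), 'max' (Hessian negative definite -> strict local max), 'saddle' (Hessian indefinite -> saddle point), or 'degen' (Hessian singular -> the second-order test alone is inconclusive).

Compute the Hessian H = grad^2 f:
  H = [[5, 2], [2, 7]]
Verify stationarity: grad f(x*) = H x* + g = (0, 0).
Eigenvalues of H: 3.7639, 8.2361.
Both eigenvalues > 0, so H is positive definite -> x* is a strict local min.

min


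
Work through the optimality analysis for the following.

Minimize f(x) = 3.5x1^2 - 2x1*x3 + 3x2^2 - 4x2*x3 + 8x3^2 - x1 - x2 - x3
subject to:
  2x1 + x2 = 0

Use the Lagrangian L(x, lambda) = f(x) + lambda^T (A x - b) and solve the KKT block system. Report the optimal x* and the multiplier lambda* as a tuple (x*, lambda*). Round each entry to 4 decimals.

Form the Lagrangian:
  L(x, lambda) = (1/2) x^T Q x + c^T x + lambda^T (A x - b)
Stationarity (grad_x L = 0): Q x + c + A^T lambda = 0.
Primal feasibility: A x = b.

This gives the KKT block system:
  [ Q   A^T ] [ x     ]   [-c ]
  [ A    0  ] [ lambda ] = [ b ]

Solving the linear system:
  x*      = (-0.0478, 0.0957, 0.0804)
  lambda* = (0.7478)
  f(x*)   = -0.0641

x* = (-0.0478, 0.0957, 0.0804), lambda* = (0.7478)


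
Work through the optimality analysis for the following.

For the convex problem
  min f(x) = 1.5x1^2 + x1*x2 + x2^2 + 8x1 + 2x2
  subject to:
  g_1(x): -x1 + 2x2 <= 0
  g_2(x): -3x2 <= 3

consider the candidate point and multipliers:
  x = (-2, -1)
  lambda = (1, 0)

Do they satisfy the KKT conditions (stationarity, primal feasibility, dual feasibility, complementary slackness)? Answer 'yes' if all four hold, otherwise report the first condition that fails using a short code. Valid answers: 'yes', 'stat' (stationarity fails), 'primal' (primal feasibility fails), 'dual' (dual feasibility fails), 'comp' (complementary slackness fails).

Gradient of f: grad f(x) = Q x + c = (1, -2)
Constraint values g_i(x) = a_i^T x - b_i:
  g_1((-2, -1)) = 0
  g_2((-2, -1)) = 0
Stationarity residual: grad f(x) + sum_i lambda_i a_i = (0, 0)
  -> stationarity OK
Primal feasibility (all g_i <= 0): OK
Dual feasibility (all lambda_i >= 0): OK
Complementary slackness (lambda_i * g_i(x) = 0 for all i): OK

Verdict: yes, KKT holds.

yes


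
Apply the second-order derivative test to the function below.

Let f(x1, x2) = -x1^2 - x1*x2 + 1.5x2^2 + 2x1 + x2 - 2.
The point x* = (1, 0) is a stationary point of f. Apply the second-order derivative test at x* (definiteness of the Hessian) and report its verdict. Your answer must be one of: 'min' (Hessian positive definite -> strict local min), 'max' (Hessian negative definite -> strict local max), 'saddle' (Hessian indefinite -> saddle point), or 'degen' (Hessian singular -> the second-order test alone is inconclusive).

Compute the Hessian H = grad^2 f:
  H = [[-2, -1], [-1, 3]]
Verify stationarity: grad f(x*) = H x* + g = (0, 0).
Eigenvalues of H: -2.1926, 3.1926.
Eigenvalues have mixed signs, so H is indefinite -> x* is a saddle point.

saddle


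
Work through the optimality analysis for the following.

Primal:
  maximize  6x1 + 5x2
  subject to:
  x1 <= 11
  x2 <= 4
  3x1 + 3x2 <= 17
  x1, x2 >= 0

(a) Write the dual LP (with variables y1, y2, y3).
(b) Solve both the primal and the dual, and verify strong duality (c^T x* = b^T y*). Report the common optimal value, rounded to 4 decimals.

The standard primal-dual pair for 'max c^T x s.t. A x <= b, x >= 0' is:
  Dual:  min b^T y  s.t.  A^T y >= c,  y >= 0.

So the dual LP is:
  minimize  11y1 + 4y2 + 17y3
  subject to:
    y1 + 3y3 >= 6
    y2 + 3y3 >= 5
    y1, y2, y3 >= 0

Solving the primal: x* = (5.6667, 0).
  primal value c^T x* = 34.
Solving the dual: y* = (0, 0, 2).
  dual value b^T y* = 34.
Strong duality: c^T x* = b^T y*. Confirmed.

34


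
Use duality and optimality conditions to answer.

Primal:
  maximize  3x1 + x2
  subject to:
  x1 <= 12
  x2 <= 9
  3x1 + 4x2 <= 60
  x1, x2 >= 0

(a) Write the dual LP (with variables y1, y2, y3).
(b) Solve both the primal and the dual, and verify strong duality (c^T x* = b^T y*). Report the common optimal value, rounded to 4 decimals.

The standard primal-dual pair for 'max c^T x s.t. A x <= b, x >= 0' is:
  Dual:  min b^T y  s.t.  A^T y >= c,  y >= 0.

So the dual LP is:
  minimize  12y1 + 9y2 + 60y3
  subject to:
    y1 + 3y3 >= 3
    y2 + 4y3 >= 1
    y1, y2, y3 >= 0

Solving the primal: x* = (12, 6).
  primal value c^T x* = 42.
Solving the dual: y* = (2.25, 0, 0.25).
  dual value b^T y* = 42.
Strong duality: c^T x* = b^T y*. Confirmed.

42


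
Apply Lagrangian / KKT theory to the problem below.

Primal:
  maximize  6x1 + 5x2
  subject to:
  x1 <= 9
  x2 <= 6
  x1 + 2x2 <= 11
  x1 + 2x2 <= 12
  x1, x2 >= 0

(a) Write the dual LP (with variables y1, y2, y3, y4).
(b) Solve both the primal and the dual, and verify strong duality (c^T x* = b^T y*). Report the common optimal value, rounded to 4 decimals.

The standard primal-dual pair for 'max c^T x s.t. A x <= b, x >= 0' is:
  Dual:  min b^T y  s.t.  A^T y >= c,  y >= 0.

So the dual LP is:
  minimize  9y1 + 6y2 + 11y3 + 12y4
  subject to:
    y1 + y3 + y4 >= 6
    y2 + 2y3 + 2y4 >= 5
    y1, y2, y3, y4 >= 0

Solving the primal: x* = (9, 1).
  primal value c^T x* = 59.
Solving the dual: y* = (3.5, 0, 2.5, 0).
  dual value b^T y* = 59.
Strong duality: c^T x* = b^T y*. Confirmed.

59


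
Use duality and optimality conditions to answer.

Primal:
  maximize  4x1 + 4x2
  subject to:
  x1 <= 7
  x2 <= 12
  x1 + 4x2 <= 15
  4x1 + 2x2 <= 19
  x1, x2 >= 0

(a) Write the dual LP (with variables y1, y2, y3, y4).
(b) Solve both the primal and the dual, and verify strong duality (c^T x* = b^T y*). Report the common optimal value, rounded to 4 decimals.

The standard primal-dual pair for 'max c^T x s.t. A x <= b, x >= 0' is:
  Dual:  min b^T y  s.t.  A^T y >= c,  y >= 0.

So the dual LP is:
  minimize  7y1 + 12y2 + 15y3 + 19y4
  subject to:
    y1 + y3 + 4y4 >= 4
    y2 + 4y3 + 2y4 >= 4
    y1, y2, y3, y4 >= 0

Solving the primal: x* = (3.2857, 2.9286).
  primal value c^T x* = 24.8571.
Solving the dual: y* = (0, 0, 0.5714, 0.8571).
  dual value b^T y* = 24.8571.
Strong duality: c^T x* = b^T y*. Confirmed.

24.8571


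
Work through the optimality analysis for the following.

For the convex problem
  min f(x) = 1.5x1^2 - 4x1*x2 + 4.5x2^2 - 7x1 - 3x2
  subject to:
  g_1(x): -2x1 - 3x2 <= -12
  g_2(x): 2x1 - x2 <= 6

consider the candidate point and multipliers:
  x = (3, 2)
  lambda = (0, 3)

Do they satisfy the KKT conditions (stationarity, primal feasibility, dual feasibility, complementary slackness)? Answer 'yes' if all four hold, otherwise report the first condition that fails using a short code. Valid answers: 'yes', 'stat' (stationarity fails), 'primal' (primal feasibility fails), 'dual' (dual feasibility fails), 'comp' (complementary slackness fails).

Gradient of f: grad f(x) = Q x + c = (-6, 3)
Constraint values g_i(x) = a_i^T x - b_i:
  g_1((3, 2)) = 0
  g_2((3, 2)) = -2
Stationarity residual: grad f(x) + sum_i lambda_i a_i = (0, 0)
  -> stationarity OK
Primal feasibility (all g_i <= 0): OK
Dual feasibility (all lambda_i >= 0): OK
Complementary slackness (lambda_i * g_i(x) = 0 for all i): FAILS

Verdict: the first failing condition is complementary_slackness -> comp.

comp


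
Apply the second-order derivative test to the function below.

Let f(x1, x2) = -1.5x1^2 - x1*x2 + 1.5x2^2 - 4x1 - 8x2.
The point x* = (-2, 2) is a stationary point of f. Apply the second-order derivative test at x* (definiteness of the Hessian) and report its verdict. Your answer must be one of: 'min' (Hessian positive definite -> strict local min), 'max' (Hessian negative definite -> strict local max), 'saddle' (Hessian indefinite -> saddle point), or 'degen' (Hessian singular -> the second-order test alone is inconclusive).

Compute the Hessian H = grad^2 f:
  H = [[-3, -1], [-1, 3]]
Verify stationarity: grad f(x*) = H x* + g = (0, 0).
Eigenvalues of H: -3.1623, 3.1623.
Eigenvalues have mixed signs, so H is indefinite -> x* is a saddle point.

saddle


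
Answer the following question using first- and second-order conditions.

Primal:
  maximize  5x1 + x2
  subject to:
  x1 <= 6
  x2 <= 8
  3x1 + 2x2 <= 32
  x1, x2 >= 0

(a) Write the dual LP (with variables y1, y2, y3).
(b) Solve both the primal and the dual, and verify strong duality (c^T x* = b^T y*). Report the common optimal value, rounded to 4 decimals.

The standard primal-dual pair for 'max c^T x s.t. A x <= b, x >= 0' is:
  Dual:  min b^T y  s.t.  A^T y >= c,  y >= 0.

So the dual LP is:
  minimize  6y1 + 8y2 + 32y3
  subject to:
    y1 + 3y3 >= 5
    y2 + 2y3 >= 1
    y1, y2, y3 >= 0

Solving the primal: x* = (6, 7).
  primal value c^T x* = 37.
Solving the dual: y* = (3.5, 0, 0.5).
  dual value b^T y* = 37.
Strong duality: c^T x* = b^T y*. Confirmed.

37


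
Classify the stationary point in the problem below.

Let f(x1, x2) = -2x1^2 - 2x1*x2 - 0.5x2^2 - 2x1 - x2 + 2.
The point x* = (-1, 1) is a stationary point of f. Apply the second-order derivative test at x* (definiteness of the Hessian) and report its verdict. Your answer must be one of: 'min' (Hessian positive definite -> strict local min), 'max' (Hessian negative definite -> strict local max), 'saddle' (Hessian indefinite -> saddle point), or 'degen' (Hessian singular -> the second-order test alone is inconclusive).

Compute the Hessian H = grad^2 f:
  H = [[-4, -2], [-2, -1]]
Verify stationarity: grad f(x*) = H x* + g = (0, 0).
Eigenvalues of H: -5, 0.
H has a zero eigenvalue (singular; negative semidefinite but not definite), so H is neither positive definite, negative definite, nor indefinite. The second-order test alone is inconclusive -> degen.
(Indeed, f is constant along the null direction of H through x*, so x* is not a strict local extremum.)

degen


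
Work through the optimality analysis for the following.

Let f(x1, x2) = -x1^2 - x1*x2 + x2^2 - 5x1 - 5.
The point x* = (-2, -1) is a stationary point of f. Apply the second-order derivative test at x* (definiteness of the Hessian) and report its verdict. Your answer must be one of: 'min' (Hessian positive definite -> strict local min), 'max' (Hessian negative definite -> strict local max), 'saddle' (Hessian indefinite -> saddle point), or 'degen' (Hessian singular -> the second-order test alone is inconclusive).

Compute the Hessian H = grad^2 f:
  H = [[-2, -1], [-1, 2]]
Verify stationarity: grad f(x*) = H x* + g = (0, 0).
Eigenvalues of H: -2.2361, 2.2361.
Eigenvalues have mixed signs, so H is indefinite -> x* is a saddle point.

saddle


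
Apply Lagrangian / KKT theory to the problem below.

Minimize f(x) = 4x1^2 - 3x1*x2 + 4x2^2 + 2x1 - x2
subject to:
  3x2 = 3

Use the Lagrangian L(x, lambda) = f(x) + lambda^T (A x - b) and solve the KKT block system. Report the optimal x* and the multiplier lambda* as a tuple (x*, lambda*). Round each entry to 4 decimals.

Form the Lagrangian:
  L(x, lambda) = (1/2) x^T Q x + c^T x + lambda^T (A x - b)
Stationarity (grad_x L = 0): Q x + c + A^T lambda = 0.
Primal feasibility: A x = b.

This gives the KKT block system:
  [ Q   A^T ] [ x     ]   [-c ]
  [ A    0  ] [ lambda ] = [ b ]

Solving the linear system:
  x*      = (0.125, 1)
  lambda* = (-2.2083)
  f(x*)   = 2.9375

x* = (0.125, 1), lambda* = (-2.2083)


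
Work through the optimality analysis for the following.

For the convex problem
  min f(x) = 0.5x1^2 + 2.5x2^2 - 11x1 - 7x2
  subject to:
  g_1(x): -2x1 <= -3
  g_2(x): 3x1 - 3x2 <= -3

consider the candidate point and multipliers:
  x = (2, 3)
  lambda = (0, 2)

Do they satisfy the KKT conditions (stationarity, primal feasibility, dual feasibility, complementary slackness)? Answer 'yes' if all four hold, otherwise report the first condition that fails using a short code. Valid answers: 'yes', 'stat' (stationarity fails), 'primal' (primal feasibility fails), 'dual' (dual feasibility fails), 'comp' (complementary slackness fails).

Gradient of f: grad f(x) = Q x + c = (-9, 8)
Constraint values g_i(x) = a_i^T x - b_i:
  g_1((2, 3)) = -1
  g_2((2, 3)) = 0
Stationarity residual: grad f(x) + sum_i lambda_i a_i = (-3, 2)
  -> stationarity FAILS
Primal feasibility (all g_i <= 0): OK
Dual feasibility (all lambda_i >= 0): OK
Complementary slackness (lambda_i * g_i(x) = 0 for all i): OK

Verdict: the first failing condition is stationarity -> stat.

stat


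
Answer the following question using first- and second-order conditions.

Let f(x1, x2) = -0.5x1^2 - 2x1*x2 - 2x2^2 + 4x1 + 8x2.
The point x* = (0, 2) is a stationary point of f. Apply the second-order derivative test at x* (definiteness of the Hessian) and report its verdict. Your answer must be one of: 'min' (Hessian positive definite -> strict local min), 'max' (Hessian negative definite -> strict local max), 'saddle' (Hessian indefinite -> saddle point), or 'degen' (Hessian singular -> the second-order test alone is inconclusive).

Compute the Hessian H = grad^2 f:
  H = [[-1, -2], [-2, -4]]
Verify stationarity: grad f(x*) = H x* + g = (0, 0).
Eigenvalues of H: -5, 0.
H has a zero eigenvalue (singular; negative semidefinite but not definite), so H is neither positive definite, negative definite, nor indefinite. The second-order test alone is inconclusive -> degen.
(Indeed, f is constant along the null direction of H through x*, so x* is not a strict local extremum.)

degen


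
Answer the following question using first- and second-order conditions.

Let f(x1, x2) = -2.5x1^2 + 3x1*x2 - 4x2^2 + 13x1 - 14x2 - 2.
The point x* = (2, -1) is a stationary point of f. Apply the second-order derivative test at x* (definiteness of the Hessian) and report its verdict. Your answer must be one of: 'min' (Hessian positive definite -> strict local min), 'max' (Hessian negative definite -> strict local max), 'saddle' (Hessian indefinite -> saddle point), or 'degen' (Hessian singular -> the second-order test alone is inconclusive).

Compute the Hessian H = grad^2 f:
  H = [[-5, 3], [3, -8]]
Verify stationarity: grad f(x*) = H x* + g = (0, 0).
Eigenvalues of H: -9.8541, -3.1459.
Both eigenvalues < 0, so H is negative definite -> x* is a strict local max.

max


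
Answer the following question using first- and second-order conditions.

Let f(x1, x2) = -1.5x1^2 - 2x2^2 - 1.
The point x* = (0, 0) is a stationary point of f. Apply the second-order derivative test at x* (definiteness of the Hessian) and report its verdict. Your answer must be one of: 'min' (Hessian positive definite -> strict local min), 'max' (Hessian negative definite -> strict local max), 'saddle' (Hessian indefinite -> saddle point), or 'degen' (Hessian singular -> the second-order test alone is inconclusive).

Compute the Hessian H = grad^2 f:
  H = [[-3, 0], [0, -4]]
Verify stationarity: grad f(x*) = H x* + g = (0, 0).
Eigenvalues of H: -4, -3.
Both eigenvalues < 0, so H is negative definite -> x* is a strict local max.

max


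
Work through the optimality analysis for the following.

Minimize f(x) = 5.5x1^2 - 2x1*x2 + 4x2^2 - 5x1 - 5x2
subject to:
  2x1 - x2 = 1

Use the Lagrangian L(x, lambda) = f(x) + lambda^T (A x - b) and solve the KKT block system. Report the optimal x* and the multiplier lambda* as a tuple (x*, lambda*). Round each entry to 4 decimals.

Form the Lagrangian:
  L(x, lambda) = (1/2) x^T Q x + c^T x + lambda^T (A x - b)
Stationarity (grad_x L = 0): Q x + c + A^T lambda = 0.
Primal feasibility: A x = b.

This gives the KKT block system:
  [ Q   A^T ] [ x     ]   [-c ]
  [ A    0  ] [ lambda ] = [ b ]

Solving the linear system:
  x*      = (0.8286, 0.6571)
  lambda* = (-1.4)
  f(x*)   = -3.0143

x* = (0.8286, 0.6571), lambda* = (-1.4)
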